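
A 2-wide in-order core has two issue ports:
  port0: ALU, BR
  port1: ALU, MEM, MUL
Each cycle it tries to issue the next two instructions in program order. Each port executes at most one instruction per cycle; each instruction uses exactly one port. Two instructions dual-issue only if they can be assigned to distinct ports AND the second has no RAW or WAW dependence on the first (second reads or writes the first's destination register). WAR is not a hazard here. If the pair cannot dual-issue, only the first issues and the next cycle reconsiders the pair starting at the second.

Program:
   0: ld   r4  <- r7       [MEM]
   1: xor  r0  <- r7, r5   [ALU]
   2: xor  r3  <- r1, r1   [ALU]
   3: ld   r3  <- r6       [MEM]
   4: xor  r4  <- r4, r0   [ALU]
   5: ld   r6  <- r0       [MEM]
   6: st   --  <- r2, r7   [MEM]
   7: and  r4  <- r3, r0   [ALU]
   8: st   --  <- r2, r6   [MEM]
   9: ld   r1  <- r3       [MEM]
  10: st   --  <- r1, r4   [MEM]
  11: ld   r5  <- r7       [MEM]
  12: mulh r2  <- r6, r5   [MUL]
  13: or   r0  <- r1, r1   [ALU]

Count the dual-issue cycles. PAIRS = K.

  cy0 -> i0,i1 (ld.MEM xor.ALU) pair
  cy1 -> i2 (xor.ALU) WAW r3
  cy2 -> i3,i4 (ld.MEM xor.ALU) pair
  cy3 -> i5 (ld.MEM) no-port MEM/MEM
  cy4 -> i6,i7 (st.MEM and.ALU) pair
  cy5 -> i8 (st.MEM) no-port MEM/MEM
  cy6 -> i9 (ld.MEM) no-port MEM/MEM
  cy7 -> i10 (st.MEM) no-port MEM/MEM
  cy8 -> i11 (ld.MEM) no-port MEM/MUL
  cy9 -> i12,i13 (mulh.MUL or.ALU) pair

PAIRS = 4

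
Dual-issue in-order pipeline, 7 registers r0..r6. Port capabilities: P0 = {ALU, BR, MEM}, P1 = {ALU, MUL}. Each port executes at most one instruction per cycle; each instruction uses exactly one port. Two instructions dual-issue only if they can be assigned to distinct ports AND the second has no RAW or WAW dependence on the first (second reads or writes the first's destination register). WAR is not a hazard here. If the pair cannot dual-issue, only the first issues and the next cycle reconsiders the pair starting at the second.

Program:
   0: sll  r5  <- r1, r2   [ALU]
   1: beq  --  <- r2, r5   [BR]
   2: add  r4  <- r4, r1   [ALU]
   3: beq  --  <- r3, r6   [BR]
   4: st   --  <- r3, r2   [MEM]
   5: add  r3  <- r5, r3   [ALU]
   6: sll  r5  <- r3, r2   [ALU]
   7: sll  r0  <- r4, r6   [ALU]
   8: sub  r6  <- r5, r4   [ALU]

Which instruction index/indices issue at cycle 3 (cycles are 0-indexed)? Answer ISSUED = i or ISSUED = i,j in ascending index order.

ISSUED = 4,5

[0] i0  sll.ALU  -- RAW r5
[1] i1/i2  beq.BR/add.ALU  -- dual
[2] i3  beq.BR  -- no-port BR/MEM
[3] i4/i5  st.MEM/add.ALU  -- dual
[4] i6/i7  sll.ALU/sll.ALU  -- dual
[5] i8  sub.ALU  -- tail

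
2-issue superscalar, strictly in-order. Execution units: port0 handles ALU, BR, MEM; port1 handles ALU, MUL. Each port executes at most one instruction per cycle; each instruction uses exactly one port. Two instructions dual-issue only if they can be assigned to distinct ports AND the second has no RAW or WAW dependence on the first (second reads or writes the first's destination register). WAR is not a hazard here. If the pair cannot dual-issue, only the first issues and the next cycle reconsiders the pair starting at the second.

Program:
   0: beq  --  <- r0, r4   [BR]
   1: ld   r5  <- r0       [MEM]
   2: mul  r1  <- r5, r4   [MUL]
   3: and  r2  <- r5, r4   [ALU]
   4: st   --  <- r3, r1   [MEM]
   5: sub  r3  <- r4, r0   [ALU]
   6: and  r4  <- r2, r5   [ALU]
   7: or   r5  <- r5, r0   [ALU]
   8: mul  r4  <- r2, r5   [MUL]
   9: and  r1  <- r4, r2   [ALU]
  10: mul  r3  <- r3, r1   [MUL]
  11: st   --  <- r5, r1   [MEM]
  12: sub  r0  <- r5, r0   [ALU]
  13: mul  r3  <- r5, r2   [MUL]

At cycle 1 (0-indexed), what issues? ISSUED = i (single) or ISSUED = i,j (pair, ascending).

ISSUED = 1

t=0 i0:beq ; no-port BR/MEM
t=1 i1:ld ; RAW r5
t=2 i2&i3:mul+and ; pair
t=3 i4&i5:st+sub ; pair
t=4 i6&i7:and+or ; pair
t=5 i8:mul ; RAW r4
t=6 i9:and ; RAW r1
t=7 i10&i11:mul+st ; pair
t=8 i12&i13:sub+mul ; pair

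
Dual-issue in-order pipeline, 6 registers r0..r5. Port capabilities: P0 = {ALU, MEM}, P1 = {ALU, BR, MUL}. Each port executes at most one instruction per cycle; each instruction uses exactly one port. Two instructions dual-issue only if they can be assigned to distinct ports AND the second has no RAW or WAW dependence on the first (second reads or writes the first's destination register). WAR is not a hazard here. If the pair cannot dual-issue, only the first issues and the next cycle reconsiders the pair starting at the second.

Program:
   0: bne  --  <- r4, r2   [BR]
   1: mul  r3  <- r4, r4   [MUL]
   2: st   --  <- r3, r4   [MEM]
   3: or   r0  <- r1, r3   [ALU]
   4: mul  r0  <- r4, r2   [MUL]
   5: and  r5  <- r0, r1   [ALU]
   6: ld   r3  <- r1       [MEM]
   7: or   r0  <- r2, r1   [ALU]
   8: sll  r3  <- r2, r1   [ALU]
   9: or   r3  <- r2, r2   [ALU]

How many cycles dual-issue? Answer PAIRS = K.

PAIRS = 3

c0: i0 bne.BR  no-port BR/MUL
c1: i1 mul.MUL  RAW r3
c2: i2&i3 st.MEM+or.ALU  dual
c3: i4 mul.MUL  RAW r0
c4: i5&i6 and.ALU+ld.MEM  dual
c5: i7&i8 or.ALU+sll.ALU  dual
c6: i9 or.ALU  tail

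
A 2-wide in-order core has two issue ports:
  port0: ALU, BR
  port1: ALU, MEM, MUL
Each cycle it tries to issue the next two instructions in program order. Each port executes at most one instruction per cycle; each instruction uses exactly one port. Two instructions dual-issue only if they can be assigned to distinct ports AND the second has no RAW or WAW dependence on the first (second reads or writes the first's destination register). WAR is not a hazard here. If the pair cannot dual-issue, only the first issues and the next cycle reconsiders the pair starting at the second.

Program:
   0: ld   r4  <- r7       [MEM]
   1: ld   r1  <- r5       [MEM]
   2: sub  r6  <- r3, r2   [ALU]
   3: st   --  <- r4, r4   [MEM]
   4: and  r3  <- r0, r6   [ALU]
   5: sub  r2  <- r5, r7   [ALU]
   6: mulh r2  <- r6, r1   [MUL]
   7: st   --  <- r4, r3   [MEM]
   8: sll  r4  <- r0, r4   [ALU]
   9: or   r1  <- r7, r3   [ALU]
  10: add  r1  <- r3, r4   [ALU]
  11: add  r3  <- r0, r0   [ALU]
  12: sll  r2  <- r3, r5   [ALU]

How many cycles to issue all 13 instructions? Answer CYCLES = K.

  cy0 -> i0 (ld.MEM) no-port MEM/MEM
  cy1 -> i1/i2 (ld.MEM sub.ALU) 2-wide
  cy2 -> i3/i4 (st.MEM and.ALU) 2-wide
  cy3 -> i5 (sub.ALU) WAW r2
  cy4 -> i6 (mulh.MUL) no-port MUL/MEM
  cy5 -> i7/i8 (st.MEM sll.ALU) 2-wide
  cy6 -> i9 (or.ALU) WAW r1
  cy7 -> i10/i11 (add.ALU add.ALU) 2-wide
  cy8 -> i12 (sll.ALU) tail

CYCLES = 9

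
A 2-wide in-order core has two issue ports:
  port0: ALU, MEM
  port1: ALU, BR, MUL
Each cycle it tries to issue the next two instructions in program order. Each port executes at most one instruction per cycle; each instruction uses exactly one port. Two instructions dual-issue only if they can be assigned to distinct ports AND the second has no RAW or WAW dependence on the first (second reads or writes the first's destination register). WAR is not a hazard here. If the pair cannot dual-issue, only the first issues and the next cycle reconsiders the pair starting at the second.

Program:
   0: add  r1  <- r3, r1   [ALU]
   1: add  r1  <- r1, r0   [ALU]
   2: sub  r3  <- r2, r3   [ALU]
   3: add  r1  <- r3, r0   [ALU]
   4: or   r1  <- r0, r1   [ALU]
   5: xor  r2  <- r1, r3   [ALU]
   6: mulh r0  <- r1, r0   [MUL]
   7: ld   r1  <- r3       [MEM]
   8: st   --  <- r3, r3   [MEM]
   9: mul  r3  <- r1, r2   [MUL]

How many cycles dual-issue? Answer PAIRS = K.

c0: i0 add  RAW+WAW r1
c1: i1/i2 add+sub  dual
c2: i3 add  RAW+WAW r1
c3: i4 or  RAW r1
c4: i5/i6 xor+mulh  dual
c5: i7 ld  no-port MEM/MEM
c6: i8/i9 st+mul  dual

PAIRS = 3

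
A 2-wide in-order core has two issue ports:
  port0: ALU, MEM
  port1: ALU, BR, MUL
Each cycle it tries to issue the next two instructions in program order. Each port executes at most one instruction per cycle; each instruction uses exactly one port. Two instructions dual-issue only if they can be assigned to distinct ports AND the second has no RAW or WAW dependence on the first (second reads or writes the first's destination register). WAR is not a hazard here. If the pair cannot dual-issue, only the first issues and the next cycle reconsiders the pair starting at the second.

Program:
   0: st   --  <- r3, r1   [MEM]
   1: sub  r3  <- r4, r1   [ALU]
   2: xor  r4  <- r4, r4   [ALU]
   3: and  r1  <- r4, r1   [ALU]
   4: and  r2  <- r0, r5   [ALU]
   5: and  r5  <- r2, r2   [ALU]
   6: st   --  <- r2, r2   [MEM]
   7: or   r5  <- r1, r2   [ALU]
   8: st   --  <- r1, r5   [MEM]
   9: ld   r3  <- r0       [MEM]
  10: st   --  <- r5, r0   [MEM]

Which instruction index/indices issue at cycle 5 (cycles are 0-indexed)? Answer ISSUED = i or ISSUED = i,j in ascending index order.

ISSUED = 8

c0: i0&i1 st;sub  pair
c1: i2 xor  RAW r4
c2: i3&i4 and;and  pair
c3: i5&i6 and;st  pair
c4: i7 or  RAW r5
c5: i8 st  no-port MEM/MEM
c6: i9 ld  no-port MEM/MEM
c7: i10 st  tail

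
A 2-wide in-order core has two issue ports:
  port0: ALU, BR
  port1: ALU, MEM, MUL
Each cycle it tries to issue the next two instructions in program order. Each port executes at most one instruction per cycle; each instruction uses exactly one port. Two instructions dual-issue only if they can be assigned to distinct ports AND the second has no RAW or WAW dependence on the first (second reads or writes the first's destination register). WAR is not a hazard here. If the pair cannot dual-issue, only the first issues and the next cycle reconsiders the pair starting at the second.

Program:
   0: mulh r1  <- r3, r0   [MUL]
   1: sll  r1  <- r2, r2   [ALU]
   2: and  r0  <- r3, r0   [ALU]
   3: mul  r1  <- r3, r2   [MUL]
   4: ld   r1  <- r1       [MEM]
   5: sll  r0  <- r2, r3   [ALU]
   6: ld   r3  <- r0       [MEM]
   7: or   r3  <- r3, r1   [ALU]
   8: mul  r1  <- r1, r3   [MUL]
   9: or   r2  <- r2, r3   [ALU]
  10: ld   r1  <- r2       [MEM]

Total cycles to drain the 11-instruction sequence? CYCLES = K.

CYCLES = 8

t=0 i0:mulh.MUL ; WAW r1
t=1 i1+i2:sll.ALU/and.ALU ; 2-wide
t=2 i3:mul.MUL ; no-port MUL/MEM
t=3 i4+i5:ld.MEM/sll.ALU ; 2-wide
t=4 i6:ld.MEM ; RAW+WAW r3
t=5 i7:or.ALU ; RAW r3
t=6 i8+i9:mul.MUL/or.ALU ; 2-wide
t=7 i10:ld.MEM ; tail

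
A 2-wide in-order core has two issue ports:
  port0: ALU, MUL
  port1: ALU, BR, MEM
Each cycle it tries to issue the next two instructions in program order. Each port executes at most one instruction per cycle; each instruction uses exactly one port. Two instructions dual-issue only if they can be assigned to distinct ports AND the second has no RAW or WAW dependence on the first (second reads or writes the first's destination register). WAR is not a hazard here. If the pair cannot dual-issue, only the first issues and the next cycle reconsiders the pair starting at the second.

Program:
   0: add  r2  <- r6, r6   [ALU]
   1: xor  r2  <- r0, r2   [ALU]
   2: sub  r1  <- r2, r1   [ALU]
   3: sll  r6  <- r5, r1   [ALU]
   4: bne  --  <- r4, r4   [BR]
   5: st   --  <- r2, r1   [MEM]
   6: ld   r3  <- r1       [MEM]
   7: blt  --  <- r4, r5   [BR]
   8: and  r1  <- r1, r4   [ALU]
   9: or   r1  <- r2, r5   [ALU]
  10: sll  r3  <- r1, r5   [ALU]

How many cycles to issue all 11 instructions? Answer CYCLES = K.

0. add.ALU @i0  | RAW+WAW r2
1. xor.ALU @i1  | RAW r2
2. sub.ALU @i2  | RAW r1
3. sll.ALU/bne.BR @i3,i4  | 2-wide
4. st.MEM @i5  | no-port MEM/MEM
5. ld.MEM @i6  | no-port MEM/BR
6. blt.BR/and.ALU @i7,i8  | 2-wide
7. or.ALU @i9  | RAW r1
8. sll.ALU @i10  | tail

CYCLES = 9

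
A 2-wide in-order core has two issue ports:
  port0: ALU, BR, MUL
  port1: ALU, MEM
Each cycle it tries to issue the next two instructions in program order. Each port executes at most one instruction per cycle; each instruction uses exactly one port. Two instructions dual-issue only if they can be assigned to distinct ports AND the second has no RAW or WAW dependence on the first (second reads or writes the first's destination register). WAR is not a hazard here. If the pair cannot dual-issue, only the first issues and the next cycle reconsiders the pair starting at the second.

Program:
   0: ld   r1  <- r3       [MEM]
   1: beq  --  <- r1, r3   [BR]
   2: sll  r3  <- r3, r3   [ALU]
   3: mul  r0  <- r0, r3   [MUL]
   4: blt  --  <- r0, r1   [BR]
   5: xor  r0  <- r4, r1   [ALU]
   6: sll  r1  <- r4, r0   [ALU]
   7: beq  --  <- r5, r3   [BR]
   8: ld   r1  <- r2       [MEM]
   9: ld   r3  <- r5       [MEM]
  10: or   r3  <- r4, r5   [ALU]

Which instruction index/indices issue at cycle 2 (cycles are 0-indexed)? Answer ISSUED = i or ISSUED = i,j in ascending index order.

ISSUED = 3

c0: i0 ld  RAW r1
c1: i1/i2 beq;sll  2-wide
c2: i3 mul  no-port MUL/BR
c3: i4/i5 blt;xor  2-wide
c4: i6/i7 sll;beq  2-wide
c5: i8 ld  no-port MEM/MEM
c6: i9 ld  WAW r3
c7: i10 or  tail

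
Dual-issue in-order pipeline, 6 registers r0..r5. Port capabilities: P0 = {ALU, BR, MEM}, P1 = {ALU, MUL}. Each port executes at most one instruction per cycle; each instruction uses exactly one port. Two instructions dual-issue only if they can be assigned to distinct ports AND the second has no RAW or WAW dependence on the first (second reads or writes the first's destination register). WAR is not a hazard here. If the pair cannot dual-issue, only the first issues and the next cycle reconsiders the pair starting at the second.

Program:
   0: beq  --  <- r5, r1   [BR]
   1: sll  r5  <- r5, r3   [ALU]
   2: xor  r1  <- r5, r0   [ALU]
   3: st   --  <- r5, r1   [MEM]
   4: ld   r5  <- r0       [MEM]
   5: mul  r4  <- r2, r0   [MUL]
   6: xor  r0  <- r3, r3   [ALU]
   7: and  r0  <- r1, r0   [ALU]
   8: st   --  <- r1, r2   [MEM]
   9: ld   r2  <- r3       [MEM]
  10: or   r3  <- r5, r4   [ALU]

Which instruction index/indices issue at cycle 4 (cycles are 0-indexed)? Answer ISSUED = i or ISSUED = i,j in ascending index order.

  cy0 -> i0&i1 (beq+sll) dual
  cy1 -> i2 (xor) RAW r1
  cy2 -> i3 (st) no-port MEM/MEM
  cy3 -> i4&i5 (ld+mul) dual
  cy4 -> i6 (xor) RAW+WAW r0
  cy5 -> i7&i8 (and+st) dual
  cy6 -> i9&i10 (ld+or) dual

ISSUED = 6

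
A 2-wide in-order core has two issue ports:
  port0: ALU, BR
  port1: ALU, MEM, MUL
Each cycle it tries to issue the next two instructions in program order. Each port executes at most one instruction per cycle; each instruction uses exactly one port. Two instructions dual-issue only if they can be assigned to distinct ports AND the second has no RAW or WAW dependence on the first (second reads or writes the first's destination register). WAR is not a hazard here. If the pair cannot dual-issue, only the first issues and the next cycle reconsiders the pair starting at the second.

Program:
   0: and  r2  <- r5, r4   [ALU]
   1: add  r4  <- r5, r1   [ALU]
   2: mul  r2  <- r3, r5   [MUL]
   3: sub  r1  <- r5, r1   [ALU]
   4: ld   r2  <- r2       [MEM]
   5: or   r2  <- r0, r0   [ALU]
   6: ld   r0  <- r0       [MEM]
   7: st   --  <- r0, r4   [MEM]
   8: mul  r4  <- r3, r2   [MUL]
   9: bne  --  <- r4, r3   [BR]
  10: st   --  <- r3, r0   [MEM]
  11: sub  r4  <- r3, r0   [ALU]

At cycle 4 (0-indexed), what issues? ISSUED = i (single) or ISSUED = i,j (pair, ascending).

  cy0 -> i0,i1 (and/add) 2-wide
  cy1 -> i2,i3 (mul/sub) 2-wide
  cy2 -> i4 (ld) WAW r2
  cy3 -> i5,i6 (or/ld) 2-wide
  cy4 -> i7 (st) no-port MEM/MUL
  cy5 -> i8 (mul) RAW r4
  cy6 -> i9,i10 (bne/st) 2-wide
  cy7 -> i11 (sub) tail

ISSUED = 7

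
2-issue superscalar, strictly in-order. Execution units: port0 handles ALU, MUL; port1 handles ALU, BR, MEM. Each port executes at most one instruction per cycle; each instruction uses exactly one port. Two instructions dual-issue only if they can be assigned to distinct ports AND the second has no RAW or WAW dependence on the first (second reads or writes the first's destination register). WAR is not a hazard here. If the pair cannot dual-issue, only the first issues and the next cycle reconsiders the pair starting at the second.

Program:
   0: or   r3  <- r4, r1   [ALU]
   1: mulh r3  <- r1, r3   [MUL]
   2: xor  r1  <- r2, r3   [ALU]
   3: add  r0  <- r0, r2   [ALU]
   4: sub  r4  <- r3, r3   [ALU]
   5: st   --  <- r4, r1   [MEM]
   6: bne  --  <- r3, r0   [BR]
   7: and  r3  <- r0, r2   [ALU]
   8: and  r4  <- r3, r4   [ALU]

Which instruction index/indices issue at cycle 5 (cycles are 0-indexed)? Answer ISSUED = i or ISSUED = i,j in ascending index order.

ISSUED = 6,7

[0] i0  or  -- RAW+WAW r3
[1] i1  mulh  -- RAW r3
[2] i2&i3  xor/add  -- pair
[3] i4  sub  -- RAW r4
[4] i5  st  -- no-port MEM/BR
[5] i6&i7  bne/and  -- pair
[6] i8  and  -- tail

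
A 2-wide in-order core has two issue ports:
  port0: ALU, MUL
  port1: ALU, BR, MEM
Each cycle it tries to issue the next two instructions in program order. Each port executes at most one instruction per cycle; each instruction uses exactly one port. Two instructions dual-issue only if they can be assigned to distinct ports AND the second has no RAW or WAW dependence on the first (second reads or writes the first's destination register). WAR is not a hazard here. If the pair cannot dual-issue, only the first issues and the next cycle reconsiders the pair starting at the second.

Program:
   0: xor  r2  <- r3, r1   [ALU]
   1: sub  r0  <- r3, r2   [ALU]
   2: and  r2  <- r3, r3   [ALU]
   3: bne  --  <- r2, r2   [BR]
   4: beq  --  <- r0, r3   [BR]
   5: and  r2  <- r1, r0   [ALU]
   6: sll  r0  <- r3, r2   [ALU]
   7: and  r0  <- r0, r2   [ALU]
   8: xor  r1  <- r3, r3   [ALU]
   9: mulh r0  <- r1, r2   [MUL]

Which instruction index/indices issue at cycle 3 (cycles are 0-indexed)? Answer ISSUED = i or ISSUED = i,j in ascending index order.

  cy0 -> i0 (xor.ALU) RAW r2
  cy1 -> i1/i2 (sub.ALU;and.ALU) pair
  cy2 -> i3 (bne.BR) no-port BR/BR
  cy3 -> i4/i5 (beq.BR;and.ALU) pair
  cy4 -> i6 (sll.ALU) RAW+WAW r0
  cy5 -> i7/i8 (and.ALU;xor.ALU) pair
  cy6 -> i9 (mulh.MUL) tail

ISSUED = 4,5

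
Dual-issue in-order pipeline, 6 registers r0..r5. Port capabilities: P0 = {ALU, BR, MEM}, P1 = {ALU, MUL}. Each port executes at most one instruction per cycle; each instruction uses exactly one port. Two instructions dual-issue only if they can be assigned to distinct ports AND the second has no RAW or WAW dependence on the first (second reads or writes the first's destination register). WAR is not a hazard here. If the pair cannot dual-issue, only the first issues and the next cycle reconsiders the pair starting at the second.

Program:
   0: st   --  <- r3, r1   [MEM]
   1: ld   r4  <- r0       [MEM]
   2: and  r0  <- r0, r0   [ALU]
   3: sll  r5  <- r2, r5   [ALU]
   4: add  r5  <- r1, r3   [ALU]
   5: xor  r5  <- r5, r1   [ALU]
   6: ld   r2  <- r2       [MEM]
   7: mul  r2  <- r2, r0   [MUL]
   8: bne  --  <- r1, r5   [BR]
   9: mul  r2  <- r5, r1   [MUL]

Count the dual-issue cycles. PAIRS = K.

  cy0 -> i0 (st) no-port MEM/MEM
  cy1 -> i1&i2 (ld;and) dual
  cy2 -> i3 (sll) WAW r5
  cy3 -> i4 (add) RAW+WAW r5
  cy4 -> i5&i6 (xor;ld) dual
  cy5 -> i7&i8 (mul;bne) dual
  cy6 -> i9 (mul) tail

PAIRS = 3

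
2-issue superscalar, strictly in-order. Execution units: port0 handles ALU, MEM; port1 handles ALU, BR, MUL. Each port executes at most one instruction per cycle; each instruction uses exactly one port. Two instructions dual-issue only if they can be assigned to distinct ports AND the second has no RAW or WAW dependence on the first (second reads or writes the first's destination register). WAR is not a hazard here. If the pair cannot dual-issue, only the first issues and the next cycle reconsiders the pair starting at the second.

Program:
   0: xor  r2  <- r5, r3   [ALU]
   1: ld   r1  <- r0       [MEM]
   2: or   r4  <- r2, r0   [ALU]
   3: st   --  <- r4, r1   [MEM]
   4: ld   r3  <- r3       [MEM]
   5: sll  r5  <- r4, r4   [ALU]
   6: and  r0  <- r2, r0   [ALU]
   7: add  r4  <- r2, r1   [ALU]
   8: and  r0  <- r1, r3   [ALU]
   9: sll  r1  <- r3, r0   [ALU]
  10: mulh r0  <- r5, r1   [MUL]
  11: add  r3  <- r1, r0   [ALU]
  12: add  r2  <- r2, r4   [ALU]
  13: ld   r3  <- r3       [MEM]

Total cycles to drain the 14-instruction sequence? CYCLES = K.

[0] i0,i1  xor+ld  -- dual
[1] i2  or  -- RAW r4
[2] i3  st  -- no-port MEM/MEM
[3] i4,i5  ld+sll  -- dual
[4] i6,i7  and+add  -- dual
[5] i8  and  -- RAW r0
[6] i9  sll  -- RAW r1
[7] i10  mulh  -- RAW r0
[8] i11,i12  add+add  -- dual
[9] i13  ld  -- tail

CYCLES = 10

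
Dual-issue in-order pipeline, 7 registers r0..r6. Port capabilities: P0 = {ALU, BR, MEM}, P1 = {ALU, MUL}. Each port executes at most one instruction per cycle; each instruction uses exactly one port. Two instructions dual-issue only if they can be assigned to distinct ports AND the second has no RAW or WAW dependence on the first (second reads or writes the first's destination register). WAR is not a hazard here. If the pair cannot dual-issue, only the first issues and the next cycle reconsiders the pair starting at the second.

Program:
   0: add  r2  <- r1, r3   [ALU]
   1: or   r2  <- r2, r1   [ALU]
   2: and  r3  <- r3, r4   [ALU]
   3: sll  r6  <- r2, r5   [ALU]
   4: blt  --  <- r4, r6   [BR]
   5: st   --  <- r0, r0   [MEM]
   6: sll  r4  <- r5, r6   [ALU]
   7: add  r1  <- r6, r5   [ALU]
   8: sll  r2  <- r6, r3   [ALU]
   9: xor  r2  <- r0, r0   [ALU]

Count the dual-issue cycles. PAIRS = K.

PAIRS = 3

#0 head=0: add i0 RAW+WAW r2
#1 head=1: or;and i1&i2 2-wide
#2 head=3: sll i3 RAW r6
#3 head=4: blt i4 no-port BR/MEM
#4 head=5: st;sll i5&i6 2-wide
#5 head=7: add;sll i7&i8 2-wide
#6 head=9: xor i9 tail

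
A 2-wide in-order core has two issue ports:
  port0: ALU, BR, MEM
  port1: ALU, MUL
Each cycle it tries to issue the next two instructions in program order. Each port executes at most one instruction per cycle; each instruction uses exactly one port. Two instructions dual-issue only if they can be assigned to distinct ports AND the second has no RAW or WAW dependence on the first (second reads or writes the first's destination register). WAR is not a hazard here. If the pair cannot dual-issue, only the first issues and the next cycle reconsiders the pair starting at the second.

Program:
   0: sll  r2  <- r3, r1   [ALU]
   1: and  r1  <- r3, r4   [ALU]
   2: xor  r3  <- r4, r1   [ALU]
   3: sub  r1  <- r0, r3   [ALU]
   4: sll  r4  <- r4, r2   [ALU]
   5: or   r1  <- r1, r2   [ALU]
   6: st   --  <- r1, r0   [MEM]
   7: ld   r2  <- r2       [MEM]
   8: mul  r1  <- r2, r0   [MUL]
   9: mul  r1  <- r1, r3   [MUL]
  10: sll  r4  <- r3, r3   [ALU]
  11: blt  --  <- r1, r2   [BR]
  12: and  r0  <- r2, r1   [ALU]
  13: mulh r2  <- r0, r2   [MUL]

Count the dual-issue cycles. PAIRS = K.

[0] i0,i1  sll;and  -- pair
[1] i2  xor  -- RAW r3
[2] i3,i4  sub;sll  -- pair
[3] i5  or  -- RAW r1
[4] i6  st  -- no-port MEM/MEM
[5] i7  ld  -- RAW r2
[6] i8  mul  -- no-port MUL/MUL
[7] i9,i10  mul;sll  -- pair
[8] i11,i12  blt;and  -- pair
[9] i13  mulh  -- tail

PAIRS = 4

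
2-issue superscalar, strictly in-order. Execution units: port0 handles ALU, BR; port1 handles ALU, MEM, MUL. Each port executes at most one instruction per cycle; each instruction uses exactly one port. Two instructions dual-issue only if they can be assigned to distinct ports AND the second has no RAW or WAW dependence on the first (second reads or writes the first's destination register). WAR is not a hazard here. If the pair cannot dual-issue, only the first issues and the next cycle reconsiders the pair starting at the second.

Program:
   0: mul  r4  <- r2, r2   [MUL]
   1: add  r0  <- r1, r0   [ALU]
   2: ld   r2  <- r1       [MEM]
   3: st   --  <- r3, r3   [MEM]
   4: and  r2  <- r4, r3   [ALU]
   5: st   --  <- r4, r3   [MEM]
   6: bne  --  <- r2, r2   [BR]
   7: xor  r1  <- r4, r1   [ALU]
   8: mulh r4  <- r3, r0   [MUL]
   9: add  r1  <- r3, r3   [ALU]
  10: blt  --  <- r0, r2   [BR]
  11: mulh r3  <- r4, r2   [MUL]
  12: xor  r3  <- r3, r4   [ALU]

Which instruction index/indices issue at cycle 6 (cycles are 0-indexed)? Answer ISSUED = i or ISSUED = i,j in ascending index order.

  cy0 -> i0+i1 (mul.MUL/add.ALU) pair
  cy1 -> i2 (ld.MEM) no-port MEM/MEM
  cy2 -> i3+i4 (st.MEM/and.ALU) pair
  cy3 -> i5+i6 (st.MEM/bne.BR) pair
  cy4 -> i7+i8 (xor.ALU/mulh.MUL) pair
  cy5 -> i9+i10 (add.ALU/blt.BR) pair
  cy6 -> i11 (mulh.MUL) RAW+WAW r3
  cy7 -> i12 (xor.ALU) tail

ISSUED = 11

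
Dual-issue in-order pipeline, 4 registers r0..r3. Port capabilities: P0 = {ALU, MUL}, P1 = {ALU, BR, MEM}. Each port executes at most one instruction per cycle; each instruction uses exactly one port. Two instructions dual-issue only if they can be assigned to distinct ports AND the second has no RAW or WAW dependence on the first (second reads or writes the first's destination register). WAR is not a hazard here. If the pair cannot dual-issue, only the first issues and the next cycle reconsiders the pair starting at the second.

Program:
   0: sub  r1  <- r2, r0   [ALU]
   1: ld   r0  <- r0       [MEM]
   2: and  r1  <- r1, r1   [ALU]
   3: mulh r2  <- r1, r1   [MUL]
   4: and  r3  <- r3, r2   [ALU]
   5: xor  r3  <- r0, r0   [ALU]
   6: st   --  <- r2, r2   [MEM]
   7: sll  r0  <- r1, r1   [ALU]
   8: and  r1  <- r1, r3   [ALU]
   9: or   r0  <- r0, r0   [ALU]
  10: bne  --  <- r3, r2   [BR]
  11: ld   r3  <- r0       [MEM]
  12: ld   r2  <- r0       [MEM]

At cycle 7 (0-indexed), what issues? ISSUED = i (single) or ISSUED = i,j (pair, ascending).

[0] i0&i1  sub.ALU+ld.MEM  -- pair
[1] i2  and.ALU  -- RAW r1
[2] i3  mulh.MUL  -- RAW r2
[3] i4  and.ALU  -- WAW r3
[4] i5&i6  xor.ALU+st.MEM  -- pair
[5] i7&i8  sll.ALU+and.ALU  -- pair
[6] i9&i10  or.ALU+bne.BR  -- pair
[7] i11  ld.MEM  -- no-port MEM/MEM
[8] i12  ld.MEM  -- tail

ISSUED = 11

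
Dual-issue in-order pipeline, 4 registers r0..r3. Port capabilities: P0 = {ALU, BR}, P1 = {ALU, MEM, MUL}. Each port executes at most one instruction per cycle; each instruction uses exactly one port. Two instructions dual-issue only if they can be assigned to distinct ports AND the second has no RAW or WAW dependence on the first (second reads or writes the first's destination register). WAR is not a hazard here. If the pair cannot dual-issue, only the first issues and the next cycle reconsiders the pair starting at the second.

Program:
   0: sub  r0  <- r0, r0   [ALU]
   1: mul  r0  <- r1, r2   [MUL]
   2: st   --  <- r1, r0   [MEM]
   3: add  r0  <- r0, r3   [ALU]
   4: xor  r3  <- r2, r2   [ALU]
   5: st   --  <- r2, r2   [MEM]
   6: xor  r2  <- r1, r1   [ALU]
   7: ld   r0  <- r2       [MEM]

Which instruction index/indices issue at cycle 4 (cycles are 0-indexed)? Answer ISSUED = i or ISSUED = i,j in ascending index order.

  cy0 -> i0 (sub.ALU) WAW r0
  cy1 -> i1 (mul.MUL) no-port MUL/MEM
  cy2 -> i2&i3 (st.MEM/add.ALU) 2-wide
  cy3 -> i4&i5 (xor.ALU/st.MEM) 2-wide
  cy4 -> i6 (xor.ALU) RAW r2
  cy5 -> i7 (ld.MEM) tail

ISSUED = 6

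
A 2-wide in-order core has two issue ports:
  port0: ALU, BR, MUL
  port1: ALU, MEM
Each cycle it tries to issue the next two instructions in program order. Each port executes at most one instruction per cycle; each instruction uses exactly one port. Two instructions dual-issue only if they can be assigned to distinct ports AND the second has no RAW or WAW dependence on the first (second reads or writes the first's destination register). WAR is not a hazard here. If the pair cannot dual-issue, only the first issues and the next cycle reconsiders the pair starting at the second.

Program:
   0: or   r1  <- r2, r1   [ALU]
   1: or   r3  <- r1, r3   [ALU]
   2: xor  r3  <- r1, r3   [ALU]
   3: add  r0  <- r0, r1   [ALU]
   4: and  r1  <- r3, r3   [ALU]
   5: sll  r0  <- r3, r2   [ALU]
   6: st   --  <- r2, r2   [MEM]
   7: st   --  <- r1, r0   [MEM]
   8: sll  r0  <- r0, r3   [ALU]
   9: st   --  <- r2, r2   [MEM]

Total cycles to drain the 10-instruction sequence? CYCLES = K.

CYCLES = 7

  cy0 -> i0 (or.ALU) RAW r1
  cy1 -> i1 (or.ALU) RAW+WAW r3
  cy2 -> i2,i3 (xor.ALU add.ALU) dual
  cy3 -> i4,i5 (and.ALU sll.ALU) dual
  cy4 -> i6 (st.MEM) no-port MEM/MEM
  cy5 -> i7,i8 (st.MEM sll.ALU) dual
  cy6 -> i9 (st.MEM) tail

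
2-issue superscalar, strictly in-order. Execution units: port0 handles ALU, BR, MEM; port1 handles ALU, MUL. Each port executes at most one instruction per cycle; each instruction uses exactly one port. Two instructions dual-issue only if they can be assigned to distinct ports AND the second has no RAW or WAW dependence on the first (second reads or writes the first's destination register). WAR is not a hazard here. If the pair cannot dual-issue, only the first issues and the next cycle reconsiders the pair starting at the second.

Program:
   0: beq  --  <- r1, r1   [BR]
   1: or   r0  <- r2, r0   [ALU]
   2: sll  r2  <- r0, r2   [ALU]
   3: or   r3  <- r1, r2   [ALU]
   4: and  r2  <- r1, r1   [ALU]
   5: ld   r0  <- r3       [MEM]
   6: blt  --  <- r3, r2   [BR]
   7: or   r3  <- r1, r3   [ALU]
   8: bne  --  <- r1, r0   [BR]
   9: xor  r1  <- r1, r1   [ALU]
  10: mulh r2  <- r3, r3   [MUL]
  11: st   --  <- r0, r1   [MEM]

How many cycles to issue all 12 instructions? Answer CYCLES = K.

0. beq.BR or.ALU @i0&i1  | pair
1. sll.ALU @i2  | RAW r2
2. or.ALU and.ALU @i3&i4  | pair
3. ld.MEM @i5  | no-port MEM/BR
4. blt.BR or.ALU @i6&i7  | pair
5. bne.BR xor.ALU @i8&i9  | pair
6. mulh.MUL st.MEM @i10&i11  | pair

CYCLES = 7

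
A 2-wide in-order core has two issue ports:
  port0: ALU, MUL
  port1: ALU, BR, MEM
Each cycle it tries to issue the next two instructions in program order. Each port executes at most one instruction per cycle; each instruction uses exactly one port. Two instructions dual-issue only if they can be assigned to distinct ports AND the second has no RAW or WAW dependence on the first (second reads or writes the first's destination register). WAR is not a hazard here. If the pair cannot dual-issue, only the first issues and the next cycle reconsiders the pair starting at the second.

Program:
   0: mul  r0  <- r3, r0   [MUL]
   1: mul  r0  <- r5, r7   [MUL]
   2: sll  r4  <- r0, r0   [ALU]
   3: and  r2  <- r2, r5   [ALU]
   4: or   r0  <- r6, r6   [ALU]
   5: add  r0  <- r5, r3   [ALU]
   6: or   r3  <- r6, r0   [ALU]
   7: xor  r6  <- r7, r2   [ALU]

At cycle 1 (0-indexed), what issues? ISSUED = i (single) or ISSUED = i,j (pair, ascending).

ISSUED = 1

t=0 i0:mul ; no-port MUL/MUL
t=1 i1:mul ; RAW r0
t=2 i2,i3:sll+and ; pair
t=3 i4:or ; WAW r0
t=4 i5:add ; RAW r0
t=5 i6,i7:or+xor ; pair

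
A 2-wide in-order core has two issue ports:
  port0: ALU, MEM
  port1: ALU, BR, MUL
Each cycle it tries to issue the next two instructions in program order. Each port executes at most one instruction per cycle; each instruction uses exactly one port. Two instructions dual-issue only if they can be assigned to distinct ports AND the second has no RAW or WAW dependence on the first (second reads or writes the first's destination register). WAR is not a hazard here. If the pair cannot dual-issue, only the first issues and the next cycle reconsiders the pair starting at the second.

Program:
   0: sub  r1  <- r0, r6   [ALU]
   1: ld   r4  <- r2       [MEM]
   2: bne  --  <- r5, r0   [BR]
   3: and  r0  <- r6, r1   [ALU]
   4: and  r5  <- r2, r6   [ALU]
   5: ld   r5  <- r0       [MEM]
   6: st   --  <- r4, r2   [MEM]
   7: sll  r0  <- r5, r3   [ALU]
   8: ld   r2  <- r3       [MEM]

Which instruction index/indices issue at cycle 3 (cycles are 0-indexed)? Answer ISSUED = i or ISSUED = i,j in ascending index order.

0. sub/ld @i0,i1  | dual
1. bne/and @i2,i3  | dual
2. and @i4  | WAW r5
3. ld @i5  | no-port MEM/MEM
4. st/sll @i6,i7  | dual
5. ld @i8  | tail

ISSUED = 5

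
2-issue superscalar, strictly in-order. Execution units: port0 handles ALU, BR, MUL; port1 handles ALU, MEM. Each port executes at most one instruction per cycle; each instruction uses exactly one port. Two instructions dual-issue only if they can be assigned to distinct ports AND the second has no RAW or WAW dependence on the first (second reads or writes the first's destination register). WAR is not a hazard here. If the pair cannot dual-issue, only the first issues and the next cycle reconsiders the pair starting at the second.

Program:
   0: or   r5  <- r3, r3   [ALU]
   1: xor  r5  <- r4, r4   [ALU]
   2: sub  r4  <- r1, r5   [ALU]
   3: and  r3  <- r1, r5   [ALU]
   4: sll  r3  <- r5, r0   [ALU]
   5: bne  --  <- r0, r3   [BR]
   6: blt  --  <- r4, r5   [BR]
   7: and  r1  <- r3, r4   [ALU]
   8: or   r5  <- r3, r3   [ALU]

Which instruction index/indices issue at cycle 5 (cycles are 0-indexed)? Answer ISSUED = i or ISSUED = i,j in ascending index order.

0. or.ALU @i0  | WAW r5
1. xor.ALU @i1  | RAW r5
2. sub.ALU;and.ALU @i2&i3  | pair
3. sll.ALU @i4  | RAW r3
4. bne.BR @i5  | no-port BR/BR
5. blt.BR;and.ALU @i6&i7  | pair
6. or.ALU @i8  | tail

ISSUED = 6,7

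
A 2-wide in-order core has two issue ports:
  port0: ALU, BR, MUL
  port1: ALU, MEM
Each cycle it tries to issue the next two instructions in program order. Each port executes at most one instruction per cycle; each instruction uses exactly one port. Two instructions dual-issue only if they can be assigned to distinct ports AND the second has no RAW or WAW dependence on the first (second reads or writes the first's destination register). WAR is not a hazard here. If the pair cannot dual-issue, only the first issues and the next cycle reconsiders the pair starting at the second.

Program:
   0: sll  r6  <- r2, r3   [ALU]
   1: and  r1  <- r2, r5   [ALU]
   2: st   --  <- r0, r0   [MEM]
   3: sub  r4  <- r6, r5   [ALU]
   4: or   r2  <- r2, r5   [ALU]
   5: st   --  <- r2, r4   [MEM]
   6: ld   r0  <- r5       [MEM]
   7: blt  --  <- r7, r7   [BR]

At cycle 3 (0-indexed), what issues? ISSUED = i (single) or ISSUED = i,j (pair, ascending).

ISSUED = 5

0. sll.ALU and.ALU @i0+i1  | 2-wide
1. st.MEM sub.ALU @i2+i3  | 2-wide
2. or.ALU @i4  | RAW r2
3. st.MEM @i5  | no-port MEM/MEM
4. ld.MEM blt.BR @i6+i7  | 2-wide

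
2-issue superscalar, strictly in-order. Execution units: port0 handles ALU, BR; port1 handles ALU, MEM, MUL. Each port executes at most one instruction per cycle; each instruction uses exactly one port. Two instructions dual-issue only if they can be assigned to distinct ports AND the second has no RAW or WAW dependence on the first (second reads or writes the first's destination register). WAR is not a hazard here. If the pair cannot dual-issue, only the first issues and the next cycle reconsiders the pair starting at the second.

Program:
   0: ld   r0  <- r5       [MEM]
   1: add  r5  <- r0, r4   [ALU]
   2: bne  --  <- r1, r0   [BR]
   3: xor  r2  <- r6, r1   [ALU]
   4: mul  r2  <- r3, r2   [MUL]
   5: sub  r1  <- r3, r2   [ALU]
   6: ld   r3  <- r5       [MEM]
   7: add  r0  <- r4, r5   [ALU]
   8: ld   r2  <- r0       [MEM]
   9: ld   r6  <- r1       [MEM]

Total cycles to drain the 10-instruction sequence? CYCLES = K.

#0 head=0: ld.MEM i0 RAW r0
#1 head=1: add.ALU+bne.BR i1+i2 2-wide
#2 head=3: xor.ALU i3 RAW+WAW r2
#3 head=4: mul.MUL i4 RAW r2
#4 head=5: sub.ALU+ld.MEM i5+i6 2-wide
#5 head=7: add.ALU i7 RAW r0
#6 head=8: ld.MEM i8 no-port MEM/MEM
#7 head=9: ld.MEM i9 tail

CYCLES = 8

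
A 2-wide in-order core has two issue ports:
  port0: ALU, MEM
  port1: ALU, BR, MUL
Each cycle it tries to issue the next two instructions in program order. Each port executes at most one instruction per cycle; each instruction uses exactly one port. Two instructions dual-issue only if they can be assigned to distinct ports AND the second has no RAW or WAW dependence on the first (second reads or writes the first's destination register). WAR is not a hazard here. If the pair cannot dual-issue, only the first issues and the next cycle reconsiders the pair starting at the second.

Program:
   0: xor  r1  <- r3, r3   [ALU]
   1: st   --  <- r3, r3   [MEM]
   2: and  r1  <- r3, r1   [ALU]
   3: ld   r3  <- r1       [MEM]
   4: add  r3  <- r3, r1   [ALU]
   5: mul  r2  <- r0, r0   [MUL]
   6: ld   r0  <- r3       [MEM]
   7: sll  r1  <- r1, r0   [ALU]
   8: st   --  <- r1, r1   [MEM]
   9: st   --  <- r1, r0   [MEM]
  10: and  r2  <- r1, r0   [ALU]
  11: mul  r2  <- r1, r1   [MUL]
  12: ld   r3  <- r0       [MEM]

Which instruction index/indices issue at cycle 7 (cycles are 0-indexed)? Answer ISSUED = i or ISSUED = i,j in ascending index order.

ISSUED = 9,10

t=0 i0/i1:xor.ALU+st.MEM ; 2-wide
t=1 i2:and.ALU ; RAW r1
t=2 i3:ld.MEM ; RAW+WAW r3
t=3 i4/i5:add.ALU+mul.MUL ; 2-wide
t=4 i6:ld.MEM ; RAW r0
t=5 i7:sll.ALU ; RAW r1
t=6 i8:st.MEM ; no-port MEM/MEM
t=7 i9/i10:st.MEM+and.ALU ; 2-wide
t=8 i11/i12:mul.MUL+ld.MEM ; 2-wide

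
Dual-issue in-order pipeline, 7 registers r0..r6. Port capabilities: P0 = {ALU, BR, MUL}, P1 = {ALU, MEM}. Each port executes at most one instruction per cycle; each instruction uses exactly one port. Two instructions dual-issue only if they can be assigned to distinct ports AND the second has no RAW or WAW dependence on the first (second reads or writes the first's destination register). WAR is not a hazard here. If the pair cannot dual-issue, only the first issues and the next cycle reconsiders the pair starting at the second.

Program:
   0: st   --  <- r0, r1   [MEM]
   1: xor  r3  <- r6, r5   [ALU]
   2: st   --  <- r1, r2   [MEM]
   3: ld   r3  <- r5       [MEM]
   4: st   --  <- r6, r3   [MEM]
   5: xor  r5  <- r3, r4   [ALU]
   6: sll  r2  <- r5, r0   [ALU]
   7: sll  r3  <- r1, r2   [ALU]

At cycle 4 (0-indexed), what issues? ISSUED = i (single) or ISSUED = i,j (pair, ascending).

ISSUED = 6

#0 head=0: st.MEM;xor.ALU i0&i1 dual
#1 head=2: st.MEM i2 no-port MEM/MEM
#2 head=3: ld.MEM i3 no-port MEM/MEM
#3 head=4: st.MEM;xor.ALU i4&i5 dual
#4 head=6: sll.ALU i6 RAW r2
#5 head=7: sll.ALU i7 tail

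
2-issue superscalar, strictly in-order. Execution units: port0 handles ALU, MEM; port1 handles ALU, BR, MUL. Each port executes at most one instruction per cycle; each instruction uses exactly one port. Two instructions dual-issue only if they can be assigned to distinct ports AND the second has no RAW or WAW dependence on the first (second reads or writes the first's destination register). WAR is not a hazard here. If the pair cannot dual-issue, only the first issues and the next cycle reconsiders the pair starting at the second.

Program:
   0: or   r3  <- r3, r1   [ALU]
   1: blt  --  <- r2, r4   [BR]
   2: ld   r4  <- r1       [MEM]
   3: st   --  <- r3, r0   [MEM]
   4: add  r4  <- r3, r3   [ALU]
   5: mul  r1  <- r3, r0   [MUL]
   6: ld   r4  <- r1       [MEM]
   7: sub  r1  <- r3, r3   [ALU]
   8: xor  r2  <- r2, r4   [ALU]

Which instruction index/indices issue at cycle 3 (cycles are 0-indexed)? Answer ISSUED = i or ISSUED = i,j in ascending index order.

ISSUED = 5

c0: i0/i1 or.ALU+blt.BR  dual
c1: i2 ld.MEM  no-port MEM/MEM
c2: i3/i4 st.MEM+add.ALU  dual
c3: i5 mul.MUL  RAW r1
c4: i6/i7 ld.MEM+sub.ALU  dual
c5: i8 xor.ALU  tail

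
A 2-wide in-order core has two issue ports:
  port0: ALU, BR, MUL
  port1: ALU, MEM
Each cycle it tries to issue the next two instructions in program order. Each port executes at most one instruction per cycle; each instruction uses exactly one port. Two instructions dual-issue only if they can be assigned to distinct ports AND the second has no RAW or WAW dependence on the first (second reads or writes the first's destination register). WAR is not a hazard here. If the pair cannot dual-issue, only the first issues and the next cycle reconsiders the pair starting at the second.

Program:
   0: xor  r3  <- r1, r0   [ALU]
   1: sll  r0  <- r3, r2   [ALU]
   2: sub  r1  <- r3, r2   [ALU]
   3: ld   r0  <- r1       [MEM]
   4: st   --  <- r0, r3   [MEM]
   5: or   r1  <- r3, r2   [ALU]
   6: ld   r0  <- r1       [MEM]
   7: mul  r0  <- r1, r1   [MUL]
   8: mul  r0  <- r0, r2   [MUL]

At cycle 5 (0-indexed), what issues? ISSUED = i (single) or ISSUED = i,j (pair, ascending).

[0] i0  xor.ALU  -- RAW r3
[1] i1&i2  sll.ALU sub.ALU  -- 2-wide
[2] i3  ld.MEM  -- no-port MEM/MEM
[3] i4&i5  st.MEM or.ALU  -- 2-wide
[4] i6  ld.MEM  -- WAW r0
[5] i7  mul.MUL  -- no-port MUL/MUL
[6] i8  mul.MUL  -- tail

ISSUED = 7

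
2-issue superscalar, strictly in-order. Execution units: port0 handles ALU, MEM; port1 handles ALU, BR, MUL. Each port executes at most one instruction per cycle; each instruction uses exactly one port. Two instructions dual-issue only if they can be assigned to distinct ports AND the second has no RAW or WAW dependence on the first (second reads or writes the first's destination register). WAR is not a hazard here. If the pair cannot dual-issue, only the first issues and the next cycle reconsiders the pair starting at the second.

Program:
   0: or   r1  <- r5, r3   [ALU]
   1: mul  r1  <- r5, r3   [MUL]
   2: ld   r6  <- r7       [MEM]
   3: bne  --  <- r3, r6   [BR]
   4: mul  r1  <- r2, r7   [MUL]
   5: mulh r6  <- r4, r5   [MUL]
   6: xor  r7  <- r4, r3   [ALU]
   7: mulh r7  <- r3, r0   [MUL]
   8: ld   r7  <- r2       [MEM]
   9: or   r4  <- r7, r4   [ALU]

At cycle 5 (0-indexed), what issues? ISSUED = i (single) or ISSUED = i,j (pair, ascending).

[0] i0  or  -- WAW r1
[1] i1&i2  mul+ld  -- dual
[2] i3  bne  -- no-port BR/MUL
[3] i4  mul  -- no-port MUL/MUL
[4] i5&i6  mulh+xor  -- dual
[5] i7  mulh  -- WAW r7
[6] i8  ld  -- RAW r7
[7] i9  or  -- tail

ISSUED = 7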